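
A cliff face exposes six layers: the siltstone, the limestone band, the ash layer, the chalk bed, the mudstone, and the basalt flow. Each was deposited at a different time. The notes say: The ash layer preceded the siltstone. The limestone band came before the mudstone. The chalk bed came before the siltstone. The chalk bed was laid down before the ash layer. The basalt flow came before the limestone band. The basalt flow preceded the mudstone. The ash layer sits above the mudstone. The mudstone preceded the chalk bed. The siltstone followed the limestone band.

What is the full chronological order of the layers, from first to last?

the basalt flow, the limestone band, the mudstone, the chalk bed, the ash layer, the siltstone

The constraints fix every adjacent pair, so only one ordering works:
the basalt flow → the limestone band → the mudstone → the chalk bed → the ash layer → the siltstone.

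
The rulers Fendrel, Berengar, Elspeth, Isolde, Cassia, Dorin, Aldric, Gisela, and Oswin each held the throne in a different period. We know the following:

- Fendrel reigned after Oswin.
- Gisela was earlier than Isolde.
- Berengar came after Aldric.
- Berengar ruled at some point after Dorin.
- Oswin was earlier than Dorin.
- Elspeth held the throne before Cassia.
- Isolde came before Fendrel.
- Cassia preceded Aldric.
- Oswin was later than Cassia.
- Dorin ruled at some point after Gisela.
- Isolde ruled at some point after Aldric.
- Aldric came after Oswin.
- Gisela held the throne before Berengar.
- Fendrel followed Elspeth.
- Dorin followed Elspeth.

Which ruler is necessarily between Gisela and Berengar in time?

Tracing the constraints gives Gisela → Dorin → Berengar, so Dorin sits after Gisela and before Berengar.
No other ruler is forced both after Gisela and before Berengar.

Dorin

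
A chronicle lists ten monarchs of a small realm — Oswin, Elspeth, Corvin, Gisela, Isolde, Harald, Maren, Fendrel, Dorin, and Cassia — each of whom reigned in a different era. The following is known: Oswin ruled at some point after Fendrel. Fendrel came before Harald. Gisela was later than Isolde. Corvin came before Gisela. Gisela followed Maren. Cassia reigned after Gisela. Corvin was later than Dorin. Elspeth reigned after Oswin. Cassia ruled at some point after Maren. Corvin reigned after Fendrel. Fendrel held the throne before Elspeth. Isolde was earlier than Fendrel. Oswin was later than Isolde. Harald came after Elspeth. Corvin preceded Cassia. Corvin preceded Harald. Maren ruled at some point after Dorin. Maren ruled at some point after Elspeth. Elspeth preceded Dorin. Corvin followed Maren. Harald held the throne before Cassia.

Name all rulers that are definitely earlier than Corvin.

Directly stated before Corvin: Dorin, Fendrel, and Maren.
Elspeth reaches Corvin via Elspeth → Maren → Corvin.
Isolde reaches Corvin via Isolde → Fendrel → Corvin.
Oswin reaches Corvin via Oswin → Elspeth → Maren → Corvin.
No chain forces Cassia (or any of the others) ahead of Corvin.

Dorin, Elspeth, Fendrel, Isolde, Maren, Oswin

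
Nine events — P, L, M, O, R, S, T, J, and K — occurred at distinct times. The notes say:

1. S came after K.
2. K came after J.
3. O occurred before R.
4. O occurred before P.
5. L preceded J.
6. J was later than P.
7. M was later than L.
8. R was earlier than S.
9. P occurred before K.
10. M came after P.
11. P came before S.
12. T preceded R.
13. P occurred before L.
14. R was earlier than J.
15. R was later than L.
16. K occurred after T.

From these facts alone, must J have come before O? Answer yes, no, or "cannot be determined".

Tracing the constraints gives O → R → J, so O must come before J.
That means J cannot be before O.

no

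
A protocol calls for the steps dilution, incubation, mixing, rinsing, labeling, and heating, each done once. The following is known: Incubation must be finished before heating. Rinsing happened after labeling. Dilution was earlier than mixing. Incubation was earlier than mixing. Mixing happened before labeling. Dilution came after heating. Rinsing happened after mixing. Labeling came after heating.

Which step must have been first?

Incubation has a chain of constraints placing it before every other step, so incubation must be first.

incubation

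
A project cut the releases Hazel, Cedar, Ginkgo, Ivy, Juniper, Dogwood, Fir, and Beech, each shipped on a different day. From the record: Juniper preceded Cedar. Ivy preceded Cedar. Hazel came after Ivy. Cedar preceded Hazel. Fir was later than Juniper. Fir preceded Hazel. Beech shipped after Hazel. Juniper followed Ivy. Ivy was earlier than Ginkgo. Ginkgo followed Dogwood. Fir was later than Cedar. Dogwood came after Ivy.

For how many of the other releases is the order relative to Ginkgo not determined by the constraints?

5

Forced before Ginkgo: Dogwood and Ivy.
That leaves Beech, Cedar, Fir, Hazel, and Juniper with no forced order relative to Ginkgo — 5.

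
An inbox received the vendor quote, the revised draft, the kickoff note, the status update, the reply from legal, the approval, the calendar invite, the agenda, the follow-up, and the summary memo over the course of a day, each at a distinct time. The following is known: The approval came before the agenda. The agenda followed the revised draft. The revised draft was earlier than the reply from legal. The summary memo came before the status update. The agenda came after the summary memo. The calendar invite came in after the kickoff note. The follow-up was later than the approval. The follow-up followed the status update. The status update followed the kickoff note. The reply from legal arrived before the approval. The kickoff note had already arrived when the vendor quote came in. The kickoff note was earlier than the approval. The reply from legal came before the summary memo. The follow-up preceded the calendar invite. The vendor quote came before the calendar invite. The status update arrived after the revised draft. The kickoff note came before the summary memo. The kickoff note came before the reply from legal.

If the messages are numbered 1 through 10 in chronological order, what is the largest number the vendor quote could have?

The vendor quote must come before the calendar invite — 1 message forced after it.
Everything else can be placed before the vendor quote in some valid order, so the vendor quote can sit as late as position 10 − 1 = 9.

9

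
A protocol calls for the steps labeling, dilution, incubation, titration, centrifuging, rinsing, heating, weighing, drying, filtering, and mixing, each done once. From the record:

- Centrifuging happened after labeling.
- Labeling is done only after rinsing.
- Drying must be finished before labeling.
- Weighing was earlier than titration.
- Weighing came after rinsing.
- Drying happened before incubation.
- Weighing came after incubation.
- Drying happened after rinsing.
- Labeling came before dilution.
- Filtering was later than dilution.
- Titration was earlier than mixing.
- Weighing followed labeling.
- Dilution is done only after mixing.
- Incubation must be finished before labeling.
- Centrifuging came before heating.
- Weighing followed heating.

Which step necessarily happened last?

filtering

Every other step has a chain of constraints placing it before filtering, so filtering is last.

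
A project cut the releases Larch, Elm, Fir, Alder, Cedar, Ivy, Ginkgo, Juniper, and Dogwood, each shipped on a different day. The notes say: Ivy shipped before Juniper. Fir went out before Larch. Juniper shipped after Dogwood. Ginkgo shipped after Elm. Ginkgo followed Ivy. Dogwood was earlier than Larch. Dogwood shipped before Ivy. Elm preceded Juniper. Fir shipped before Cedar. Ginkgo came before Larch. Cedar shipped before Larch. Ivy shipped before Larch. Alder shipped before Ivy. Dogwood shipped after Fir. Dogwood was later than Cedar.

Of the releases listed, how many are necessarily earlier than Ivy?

4

Directly stated before Ivy: Alder and Dogwood.
Cedar reaches Ivy via Cedar → Dogwood → Ivy.
Fir reaches Ivy via Fir → Dogwood → Ivy.
That's Alder, Cedar, Dogwood, and Fir — 4 in all.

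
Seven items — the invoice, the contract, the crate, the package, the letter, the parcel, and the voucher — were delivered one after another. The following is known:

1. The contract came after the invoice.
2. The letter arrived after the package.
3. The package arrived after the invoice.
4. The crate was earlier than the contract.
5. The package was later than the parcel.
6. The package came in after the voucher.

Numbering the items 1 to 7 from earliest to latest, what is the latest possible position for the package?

The package must come before the letter — 1 item forced after it.
Everything else can be placed before the package in some valid order, so the package can sit as late as position 7 − 1 = 6.

6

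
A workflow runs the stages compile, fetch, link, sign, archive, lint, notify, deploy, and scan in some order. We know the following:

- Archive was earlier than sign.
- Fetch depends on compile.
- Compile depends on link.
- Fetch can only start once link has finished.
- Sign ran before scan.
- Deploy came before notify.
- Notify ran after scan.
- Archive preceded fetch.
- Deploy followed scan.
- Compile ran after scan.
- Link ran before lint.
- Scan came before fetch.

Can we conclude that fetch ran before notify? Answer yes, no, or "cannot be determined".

cannot be determined

No chain of stated constraints runs from fetch to notify, and none runs from notify to fetch either.
So the relative order of fetch and notify is not fixed by the given facts.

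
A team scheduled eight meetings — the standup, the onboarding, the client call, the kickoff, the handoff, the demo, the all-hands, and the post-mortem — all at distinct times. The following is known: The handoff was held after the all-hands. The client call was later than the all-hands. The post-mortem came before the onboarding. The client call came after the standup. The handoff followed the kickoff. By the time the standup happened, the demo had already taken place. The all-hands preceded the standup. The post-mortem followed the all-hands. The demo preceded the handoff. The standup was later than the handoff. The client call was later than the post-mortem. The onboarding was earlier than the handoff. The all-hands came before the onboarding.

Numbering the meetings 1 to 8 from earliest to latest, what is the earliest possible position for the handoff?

6

The all-hands, the demo, the kickoff, the onboarding, and the post-mortem must all come before the handoff — 5 forced predecessors.
Nothing else is forced ahead of the handoff, so its earliest slot is position 5 + 1 = 6.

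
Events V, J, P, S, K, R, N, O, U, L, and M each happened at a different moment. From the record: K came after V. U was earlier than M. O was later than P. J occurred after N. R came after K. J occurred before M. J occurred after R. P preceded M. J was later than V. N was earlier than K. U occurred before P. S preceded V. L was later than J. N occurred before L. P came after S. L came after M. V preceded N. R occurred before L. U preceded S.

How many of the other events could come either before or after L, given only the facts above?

1

Forced before L: J, K, M, N, P, R, S, U, and V.
That leaves O with no forced order relative to L — 1.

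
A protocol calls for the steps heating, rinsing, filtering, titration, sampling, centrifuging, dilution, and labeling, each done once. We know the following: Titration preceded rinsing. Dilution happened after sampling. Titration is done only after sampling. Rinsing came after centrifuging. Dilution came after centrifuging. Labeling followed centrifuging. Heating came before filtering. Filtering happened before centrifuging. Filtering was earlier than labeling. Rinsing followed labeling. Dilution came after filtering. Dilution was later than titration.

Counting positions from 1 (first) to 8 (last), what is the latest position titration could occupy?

6

Titration must come before dilution and rinsing — 2 steps forced after it.
Everything else can be placed before titration in some valid order, so titration can sit as late as position 8 − 2 = 6.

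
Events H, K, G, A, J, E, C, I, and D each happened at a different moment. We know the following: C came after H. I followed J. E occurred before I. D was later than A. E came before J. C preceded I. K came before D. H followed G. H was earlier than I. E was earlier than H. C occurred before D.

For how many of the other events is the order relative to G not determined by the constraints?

4

Forced after G: C, D, H, and I.
That leaves A, E, J, and K with no forced order relative to G — 4.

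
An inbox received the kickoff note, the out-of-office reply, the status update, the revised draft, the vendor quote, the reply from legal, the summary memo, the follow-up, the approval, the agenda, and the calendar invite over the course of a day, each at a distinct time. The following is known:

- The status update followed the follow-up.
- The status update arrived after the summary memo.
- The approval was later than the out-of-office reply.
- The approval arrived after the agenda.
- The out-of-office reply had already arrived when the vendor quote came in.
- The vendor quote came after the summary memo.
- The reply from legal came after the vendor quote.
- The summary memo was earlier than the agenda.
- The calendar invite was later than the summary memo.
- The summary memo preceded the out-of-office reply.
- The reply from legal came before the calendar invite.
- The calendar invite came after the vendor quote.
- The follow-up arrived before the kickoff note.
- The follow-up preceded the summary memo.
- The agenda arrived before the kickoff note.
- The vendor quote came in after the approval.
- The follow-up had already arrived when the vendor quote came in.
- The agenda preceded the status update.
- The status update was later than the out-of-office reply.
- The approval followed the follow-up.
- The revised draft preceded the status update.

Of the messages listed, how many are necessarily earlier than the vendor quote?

Directly stated before the vendor quote: the approval, the follow-up, the out-of-office reply, and the summary memo.
The agenda reaches the vendor quote via the agenda → the approval → the vendor quote.
No chain forces the revised draft (or any of the others) ahead of the vendor quote.
That's the agenda, the approval, the follow-up, the out-of-office reply, and the summary memo — 5 in all.

5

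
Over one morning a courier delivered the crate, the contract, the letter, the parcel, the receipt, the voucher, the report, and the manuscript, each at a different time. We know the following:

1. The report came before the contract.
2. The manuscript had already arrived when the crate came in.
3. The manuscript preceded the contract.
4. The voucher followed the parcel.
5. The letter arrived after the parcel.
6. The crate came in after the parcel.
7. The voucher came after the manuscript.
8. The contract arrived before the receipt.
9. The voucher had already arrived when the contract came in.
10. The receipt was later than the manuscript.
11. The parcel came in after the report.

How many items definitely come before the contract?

Directly stated before the contract: the manuscript, the report, and the voucher.
The parcel reaches the contract via the parcel → the voucher → the contract.
That's the manuscript, the parcel, the report, and the voucher — 4 in all.

4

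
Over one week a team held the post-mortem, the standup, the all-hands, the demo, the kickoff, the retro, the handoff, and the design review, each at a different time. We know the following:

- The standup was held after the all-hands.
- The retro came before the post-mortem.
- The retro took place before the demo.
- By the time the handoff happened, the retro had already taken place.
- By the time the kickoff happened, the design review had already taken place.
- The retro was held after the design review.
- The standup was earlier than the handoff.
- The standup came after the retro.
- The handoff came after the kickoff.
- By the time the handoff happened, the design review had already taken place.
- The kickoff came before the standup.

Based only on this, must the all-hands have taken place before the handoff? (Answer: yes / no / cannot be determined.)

yes

Chain the constraints: the all-hands → the standup → the handoff. Each link is directly stated, so the all-hands comes before the handoff.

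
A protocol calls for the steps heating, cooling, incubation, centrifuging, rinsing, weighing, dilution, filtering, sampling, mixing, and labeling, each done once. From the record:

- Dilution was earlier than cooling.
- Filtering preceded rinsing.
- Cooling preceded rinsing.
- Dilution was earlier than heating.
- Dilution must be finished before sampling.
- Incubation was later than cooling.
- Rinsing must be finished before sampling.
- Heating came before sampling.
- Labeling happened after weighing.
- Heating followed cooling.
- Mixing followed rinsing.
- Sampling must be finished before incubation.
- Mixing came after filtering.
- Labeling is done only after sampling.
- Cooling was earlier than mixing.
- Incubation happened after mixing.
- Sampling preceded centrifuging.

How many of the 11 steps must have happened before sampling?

5

Directly stated before sampling: dilution, heating, and rinsing.
Cooling reaches sampling via cooling → heating → sampling.
Filtering reaches sampling via filtering → rinsing → sampling.
That's cooling, dilution, filtering, heating, and rinsing — 5 in all.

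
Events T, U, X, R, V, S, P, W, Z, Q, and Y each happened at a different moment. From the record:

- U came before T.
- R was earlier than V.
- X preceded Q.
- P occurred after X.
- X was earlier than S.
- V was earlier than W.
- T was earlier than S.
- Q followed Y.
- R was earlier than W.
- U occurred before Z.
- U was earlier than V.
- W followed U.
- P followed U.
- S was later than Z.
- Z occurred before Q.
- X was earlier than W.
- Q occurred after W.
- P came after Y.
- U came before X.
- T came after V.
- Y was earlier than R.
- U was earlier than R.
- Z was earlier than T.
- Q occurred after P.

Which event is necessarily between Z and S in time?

Tracing the constraints gives Z → T → S, so T sits after Z and before S.
No other event is forced both after Z and before S.

T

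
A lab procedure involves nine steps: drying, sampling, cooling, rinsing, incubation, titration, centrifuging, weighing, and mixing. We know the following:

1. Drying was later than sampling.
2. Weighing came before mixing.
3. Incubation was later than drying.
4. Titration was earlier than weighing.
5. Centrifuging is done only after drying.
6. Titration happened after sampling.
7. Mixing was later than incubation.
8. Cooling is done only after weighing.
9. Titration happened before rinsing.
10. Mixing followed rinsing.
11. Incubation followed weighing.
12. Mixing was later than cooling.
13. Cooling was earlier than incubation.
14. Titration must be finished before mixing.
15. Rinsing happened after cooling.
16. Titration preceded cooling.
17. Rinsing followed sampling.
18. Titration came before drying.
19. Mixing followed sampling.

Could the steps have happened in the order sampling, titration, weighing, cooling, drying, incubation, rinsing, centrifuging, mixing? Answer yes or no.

Check each stated constraint against the proposed order — e.g. titration is ahead of mixing; sampling is ahead of mixing. Every pair is in the required order; nothing is violated.

yes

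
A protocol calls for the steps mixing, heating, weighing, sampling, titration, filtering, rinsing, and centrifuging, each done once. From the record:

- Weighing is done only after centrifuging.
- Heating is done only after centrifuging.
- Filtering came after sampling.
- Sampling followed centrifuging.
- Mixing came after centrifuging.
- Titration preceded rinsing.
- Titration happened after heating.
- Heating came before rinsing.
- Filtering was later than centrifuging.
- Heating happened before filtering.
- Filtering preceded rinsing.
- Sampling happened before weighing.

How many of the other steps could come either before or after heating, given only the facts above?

Forced before heating: centrifuging; forced after heating: filtering, rinsing, and titration.
That leaves mixing, sampling, and weighing with no forced order relative to heating — 3.

3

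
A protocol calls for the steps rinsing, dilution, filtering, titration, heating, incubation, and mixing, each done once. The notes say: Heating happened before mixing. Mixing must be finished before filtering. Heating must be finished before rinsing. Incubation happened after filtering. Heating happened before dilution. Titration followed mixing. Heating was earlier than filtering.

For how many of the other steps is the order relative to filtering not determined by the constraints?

Forced before filtering: heating and mixing; forced after filtering: incubation.
That leaves dilution, rinsing, and titration with no forced order relative to filtering — 3.

3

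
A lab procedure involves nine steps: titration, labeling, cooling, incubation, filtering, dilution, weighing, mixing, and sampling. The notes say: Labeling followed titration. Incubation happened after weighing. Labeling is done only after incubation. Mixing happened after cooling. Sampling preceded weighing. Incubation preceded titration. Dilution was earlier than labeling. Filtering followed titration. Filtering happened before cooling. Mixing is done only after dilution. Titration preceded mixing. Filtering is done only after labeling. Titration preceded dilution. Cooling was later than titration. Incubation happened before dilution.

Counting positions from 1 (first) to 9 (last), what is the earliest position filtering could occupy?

7

Dilution, incubation, labeling, sampling, titration, and weighing must all come before filtering — 6 forced predecessors.
Nothing else is forced ahead of filtering, so its earliest slot is position 6 + 1 = 7.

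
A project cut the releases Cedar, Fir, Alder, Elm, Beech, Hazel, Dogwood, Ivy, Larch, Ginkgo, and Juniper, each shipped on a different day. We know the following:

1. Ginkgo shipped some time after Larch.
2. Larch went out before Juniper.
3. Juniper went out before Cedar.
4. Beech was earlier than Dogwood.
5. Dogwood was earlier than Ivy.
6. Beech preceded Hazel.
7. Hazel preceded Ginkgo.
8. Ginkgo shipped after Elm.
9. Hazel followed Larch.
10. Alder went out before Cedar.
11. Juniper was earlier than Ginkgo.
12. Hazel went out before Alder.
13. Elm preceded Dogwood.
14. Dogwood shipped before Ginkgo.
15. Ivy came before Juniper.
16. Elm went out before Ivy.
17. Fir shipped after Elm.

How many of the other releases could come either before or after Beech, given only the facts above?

Forced after Beech: Alder, Cedar, Dogwood, Ginkgo, Hazel, Ivy, and Juniper.
That leaves Elm, Fir, and Larch with no forced order relative to Beech — 3.

3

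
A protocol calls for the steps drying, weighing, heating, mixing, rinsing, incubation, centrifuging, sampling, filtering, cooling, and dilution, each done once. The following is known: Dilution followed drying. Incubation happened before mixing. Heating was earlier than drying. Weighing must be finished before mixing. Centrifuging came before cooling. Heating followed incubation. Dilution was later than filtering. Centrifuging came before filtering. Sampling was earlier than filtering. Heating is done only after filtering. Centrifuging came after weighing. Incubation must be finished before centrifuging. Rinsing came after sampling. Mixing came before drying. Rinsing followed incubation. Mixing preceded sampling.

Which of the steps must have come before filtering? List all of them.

centrifuging, incubation, mixing, sampling, weighing

Directly stated before filtering: centrifuging and sampling.
Incubation reaches filtering via incubation → centrifuging → filtering.
Mixing reaches filtering via mixing → sampling → filtering.
Weighing reaches filtering via weighing → centrifuging → filtering.
No chain forces drying (or any of the others) ahead of filtering.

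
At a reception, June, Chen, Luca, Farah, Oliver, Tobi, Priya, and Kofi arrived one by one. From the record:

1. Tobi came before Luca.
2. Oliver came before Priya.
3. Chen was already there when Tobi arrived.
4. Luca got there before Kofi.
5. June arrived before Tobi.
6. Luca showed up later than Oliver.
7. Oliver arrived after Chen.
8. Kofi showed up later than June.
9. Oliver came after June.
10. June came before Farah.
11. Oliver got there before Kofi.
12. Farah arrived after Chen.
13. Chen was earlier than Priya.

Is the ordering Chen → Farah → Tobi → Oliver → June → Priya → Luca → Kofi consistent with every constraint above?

no

The constraints require June before Tobi, but in the proposed sequence Tobi appears ahead of June. That one violation is enough.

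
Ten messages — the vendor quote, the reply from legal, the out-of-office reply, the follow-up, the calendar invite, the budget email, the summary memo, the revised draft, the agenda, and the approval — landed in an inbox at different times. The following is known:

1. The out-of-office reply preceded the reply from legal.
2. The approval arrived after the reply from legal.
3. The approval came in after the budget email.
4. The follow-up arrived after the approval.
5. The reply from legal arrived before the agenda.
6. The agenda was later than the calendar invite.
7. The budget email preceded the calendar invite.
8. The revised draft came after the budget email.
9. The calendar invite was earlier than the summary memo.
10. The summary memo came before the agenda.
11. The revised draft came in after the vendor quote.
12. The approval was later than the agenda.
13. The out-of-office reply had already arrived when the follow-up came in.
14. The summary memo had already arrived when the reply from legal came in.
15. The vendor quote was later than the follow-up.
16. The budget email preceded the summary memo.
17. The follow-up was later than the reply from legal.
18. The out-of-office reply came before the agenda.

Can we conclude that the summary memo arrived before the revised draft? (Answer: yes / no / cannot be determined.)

yes

Chain the constraints: the summary memo → the reply from legal → the follow-up → the vendor quote → the revised draft. Each link is directly stated, so the summary memo comes before the revised draft.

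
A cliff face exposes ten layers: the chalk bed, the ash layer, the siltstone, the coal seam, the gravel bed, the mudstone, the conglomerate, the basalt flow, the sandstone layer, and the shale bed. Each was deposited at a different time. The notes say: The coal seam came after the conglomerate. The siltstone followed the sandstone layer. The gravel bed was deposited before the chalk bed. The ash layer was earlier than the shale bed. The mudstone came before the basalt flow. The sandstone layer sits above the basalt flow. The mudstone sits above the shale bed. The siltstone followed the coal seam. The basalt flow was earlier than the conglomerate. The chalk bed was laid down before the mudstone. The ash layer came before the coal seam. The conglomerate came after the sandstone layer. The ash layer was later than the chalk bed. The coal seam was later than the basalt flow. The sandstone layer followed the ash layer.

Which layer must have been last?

the siltstone

Every other layer has a chain of constraints placing it before the siltstone, so the siltstone is last.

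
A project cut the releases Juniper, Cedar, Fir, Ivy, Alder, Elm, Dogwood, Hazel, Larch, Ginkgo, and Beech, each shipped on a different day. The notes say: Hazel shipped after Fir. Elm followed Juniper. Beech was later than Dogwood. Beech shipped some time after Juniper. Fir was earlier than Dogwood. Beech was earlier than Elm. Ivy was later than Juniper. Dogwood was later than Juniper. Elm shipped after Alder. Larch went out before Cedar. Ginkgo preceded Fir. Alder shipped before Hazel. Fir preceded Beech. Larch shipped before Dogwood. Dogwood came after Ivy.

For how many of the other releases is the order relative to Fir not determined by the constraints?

Forced before Fir: Ginkgo; forced after Fir: Beech, Dogwood, Elm, and Hazel.
That leaves Alder, Cedar, Ivy, Juniper, and Larch with no forced order relative to Fir — 5.

5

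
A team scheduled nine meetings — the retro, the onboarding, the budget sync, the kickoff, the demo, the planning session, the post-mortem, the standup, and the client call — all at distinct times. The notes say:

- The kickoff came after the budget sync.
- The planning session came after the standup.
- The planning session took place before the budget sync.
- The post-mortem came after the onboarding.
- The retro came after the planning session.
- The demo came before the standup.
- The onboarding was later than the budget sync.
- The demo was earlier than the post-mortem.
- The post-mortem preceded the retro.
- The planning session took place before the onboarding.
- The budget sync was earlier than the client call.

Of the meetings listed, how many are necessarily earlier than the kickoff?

Directly stated before the kickoff: the budget sync.
The demo reaches the kickoff via the demo → the standup → the planning session → the budget sync → the kickoff.
The planning session reaches the kickoff via the planning session → the budget sync → the kickoff.
The standup reaches the kickoff via the standup → the planning session → the budget sync → the kickoff.
No chain forces the onboarding (or any of the others) ahead of the kickoff.
That's the budget sync, the demo, the planning session, and the standup — 4 in all.

4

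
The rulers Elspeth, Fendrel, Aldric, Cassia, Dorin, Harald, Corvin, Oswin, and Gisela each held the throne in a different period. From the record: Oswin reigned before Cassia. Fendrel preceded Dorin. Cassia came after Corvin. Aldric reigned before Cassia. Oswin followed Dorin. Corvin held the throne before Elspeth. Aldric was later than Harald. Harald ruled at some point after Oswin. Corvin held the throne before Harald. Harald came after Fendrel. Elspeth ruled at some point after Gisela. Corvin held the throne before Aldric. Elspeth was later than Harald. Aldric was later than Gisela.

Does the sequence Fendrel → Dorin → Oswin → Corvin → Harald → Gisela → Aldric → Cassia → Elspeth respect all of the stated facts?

Check each stated constraint against the proposed order — e.g. Corvin is ahead of Elspeth; Oswin is ahead of Cassia. Every pair is in the required order; nothing is violated.

yes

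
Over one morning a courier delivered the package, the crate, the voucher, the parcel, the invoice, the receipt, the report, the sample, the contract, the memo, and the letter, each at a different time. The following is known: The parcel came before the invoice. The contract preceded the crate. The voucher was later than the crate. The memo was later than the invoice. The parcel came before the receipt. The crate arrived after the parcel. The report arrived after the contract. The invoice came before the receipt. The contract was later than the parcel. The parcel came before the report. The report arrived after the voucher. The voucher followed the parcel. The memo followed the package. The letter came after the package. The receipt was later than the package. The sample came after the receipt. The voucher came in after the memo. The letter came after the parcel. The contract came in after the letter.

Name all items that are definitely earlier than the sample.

the invoice, the package, the parcel, the receipt

Directly stated before the sample: the receipt.
The invoice reaches the sample via the invoice → the receipt → the sample.
The package reaches the sample via the package → the receipt → the sample.
The parcel reaches the sample via the parcel → the receipt → the sample.
No chain forces the report (or any of the others) ahead of the sample.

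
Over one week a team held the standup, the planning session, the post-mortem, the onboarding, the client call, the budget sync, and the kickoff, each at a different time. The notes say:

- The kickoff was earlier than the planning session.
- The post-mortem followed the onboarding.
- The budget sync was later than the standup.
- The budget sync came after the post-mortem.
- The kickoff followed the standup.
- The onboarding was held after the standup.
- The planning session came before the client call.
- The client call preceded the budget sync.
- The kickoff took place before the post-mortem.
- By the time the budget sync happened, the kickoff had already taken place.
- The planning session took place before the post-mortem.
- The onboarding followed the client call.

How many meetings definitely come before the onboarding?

Directly stated before the onboarding: the client call and the standup.
The kickoff reaches the onboarding via the kickoff → the planning session → the client call → the onboarding.
The planning session reaches the onboarding via the planning session → the client call → the onboarding.
No chain forces the post-mortem (or any of the others) ahead of the onboarding.
That's the client call, the kickoff, the planning session, and the standup — 4 in all.

4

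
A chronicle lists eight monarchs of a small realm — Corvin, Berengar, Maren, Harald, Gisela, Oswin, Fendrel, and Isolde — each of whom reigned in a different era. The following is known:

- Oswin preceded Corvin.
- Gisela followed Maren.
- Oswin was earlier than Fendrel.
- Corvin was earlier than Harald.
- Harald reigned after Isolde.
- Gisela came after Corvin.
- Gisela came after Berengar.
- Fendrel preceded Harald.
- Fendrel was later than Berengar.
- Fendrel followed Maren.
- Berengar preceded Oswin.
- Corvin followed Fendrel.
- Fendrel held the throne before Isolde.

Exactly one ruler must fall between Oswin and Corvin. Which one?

Tracing the constraints gives Oswin → Fendrel → Corvin, so Fendrel sits after Oswin and before Corvin.
No other ruler is forced both after Oswin and before Corvin.

Fendrel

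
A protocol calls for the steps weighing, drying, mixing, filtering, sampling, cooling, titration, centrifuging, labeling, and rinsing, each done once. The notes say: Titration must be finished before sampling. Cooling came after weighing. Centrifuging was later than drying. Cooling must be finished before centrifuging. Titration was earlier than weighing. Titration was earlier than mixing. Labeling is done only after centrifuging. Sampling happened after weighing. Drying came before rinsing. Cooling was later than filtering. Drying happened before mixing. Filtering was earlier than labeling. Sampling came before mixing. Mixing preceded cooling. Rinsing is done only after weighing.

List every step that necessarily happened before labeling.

centrifuging, cooling, drying, filtering, mixing, sampling, titration, weighing

Directly stated before labeling: centrifuging and filtering.
Cooling reaches labeling via cooling → centrifuging → labeling.
Drying reaches labeling via drying → centrifuging → labeling.
Mixing reaches labeling via mixing → cooling → centrifuging → labeling.
Likewise sampling, titration, and weighing each reach labeling by chaining the stated constraints.
No chain forces rinsing ahead of labeling.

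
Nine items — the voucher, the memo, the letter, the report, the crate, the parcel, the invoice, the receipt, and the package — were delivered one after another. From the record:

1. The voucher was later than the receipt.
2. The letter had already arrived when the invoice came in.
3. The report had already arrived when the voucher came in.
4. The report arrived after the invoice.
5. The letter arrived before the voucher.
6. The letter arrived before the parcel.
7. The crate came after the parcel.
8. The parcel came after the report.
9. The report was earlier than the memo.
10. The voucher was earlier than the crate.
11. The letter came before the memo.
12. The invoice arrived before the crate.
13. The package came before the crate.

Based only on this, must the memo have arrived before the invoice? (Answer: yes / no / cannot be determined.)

Tracing the constraints gives the invoice → the report → the memo, so the invoice must come before the memo.
That means the memo cannot be before the invoice.

no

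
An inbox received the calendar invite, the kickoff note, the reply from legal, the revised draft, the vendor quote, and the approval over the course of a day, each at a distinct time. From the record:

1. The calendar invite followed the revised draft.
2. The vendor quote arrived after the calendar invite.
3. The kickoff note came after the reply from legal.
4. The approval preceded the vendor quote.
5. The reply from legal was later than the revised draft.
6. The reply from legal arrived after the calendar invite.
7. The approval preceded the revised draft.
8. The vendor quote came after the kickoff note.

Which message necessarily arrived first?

The approval has a chain of constraints placing it before every other message, so the approval must be first.

the approval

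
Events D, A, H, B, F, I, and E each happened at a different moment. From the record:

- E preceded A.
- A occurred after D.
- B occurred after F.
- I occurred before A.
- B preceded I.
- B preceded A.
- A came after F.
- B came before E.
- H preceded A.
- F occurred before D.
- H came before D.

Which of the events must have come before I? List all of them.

B, F

Directly stated before I: B.
F reaches I via F → B → I.
No chain forces H (or any of the others) ahead of I.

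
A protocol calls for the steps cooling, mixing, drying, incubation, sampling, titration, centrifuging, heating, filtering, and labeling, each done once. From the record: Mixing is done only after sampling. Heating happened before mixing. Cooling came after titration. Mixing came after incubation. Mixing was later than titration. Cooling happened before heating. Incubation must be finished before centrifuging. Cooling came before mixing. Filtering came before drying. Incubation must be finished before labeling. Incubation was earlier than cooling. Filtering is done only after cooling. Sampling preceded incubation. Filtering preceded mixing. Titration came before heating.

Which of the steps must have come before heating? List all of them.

Directly stated before heating: cooling and titration.
Incubation reaches heating via incubation → cooling → heating.
Sampling reaches heating via sampling → incubation → cooling → heating.
No chain forces filtering (or any of the others) ahead of heating.

cooling, incubation, sampling, titration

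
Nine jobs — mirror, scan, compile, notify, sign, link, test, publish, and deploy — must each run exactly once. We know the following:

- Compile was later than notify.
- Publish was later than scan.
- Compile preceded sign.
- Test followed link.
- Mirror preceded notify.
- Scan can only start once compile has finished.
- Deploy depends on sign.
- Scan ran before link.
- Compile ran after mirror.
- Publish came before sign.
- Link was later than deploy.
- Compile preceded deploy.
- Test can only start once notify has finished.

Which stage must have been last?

test

Every other stage has a chain of constraints placing it before test, so test is last.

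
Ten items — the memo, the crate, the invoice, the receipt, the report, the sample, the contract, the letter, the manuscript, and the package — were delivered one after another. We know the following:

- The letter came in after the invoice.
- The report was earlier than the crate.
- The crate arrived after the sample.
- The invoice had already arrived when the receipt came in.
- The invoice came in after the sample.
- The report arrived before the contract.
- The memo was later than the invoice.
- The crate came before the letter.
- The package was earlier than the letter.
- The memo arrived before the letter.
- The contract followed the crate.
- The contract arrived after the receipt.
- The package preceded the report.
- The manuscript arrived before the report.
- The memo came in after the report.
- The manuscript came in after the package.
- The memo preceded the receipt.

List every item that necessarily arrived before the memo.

Directly stated before the memo: the invoice and the report.
The manuscript reaches the memo via the manuscript → the report → the memo.
The package reaches the memo via the package → the report → the memo.
The sample reaches the memo via the sample → the invoice → the memo.
No chain forces the receipt (or any of the others) ahead of the memo.

the invoice, the manuscript, the package, the report, the sample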